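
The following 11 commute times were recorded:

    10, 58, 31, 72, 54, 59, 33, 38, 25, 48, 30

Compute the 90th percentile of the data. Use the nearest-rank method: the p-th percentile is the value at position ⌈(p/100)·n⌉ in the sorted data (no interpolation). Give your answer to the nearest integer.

Sorted: 10, 25, 30, 31, 33, 38, 48, 54, 58, 59, 72.
n = 11.
Position = ⌈90/100 · 11⌉ = ⌈9.9⌉ = 10.
The value at rank 10 is 59.

59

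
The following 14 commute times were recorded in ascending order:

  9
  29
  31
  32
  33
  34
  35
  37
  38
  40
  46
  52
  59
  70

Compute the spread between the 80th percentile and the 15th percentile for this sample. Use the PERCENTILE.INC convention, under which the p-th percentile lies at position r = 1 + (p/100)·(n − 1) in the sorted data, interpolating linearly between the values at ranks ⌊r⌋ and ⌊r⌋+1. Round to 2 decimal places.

n = 14.
P15: r = 2.95; ranks 2–3 are 29, 31; interpolating gives 30.9.
P80: r = 11.4; ranks 11–12 are 46, 52; interpolating gives 48.4.
Difference: 48.4 − 30.9 = 17.5.

17.50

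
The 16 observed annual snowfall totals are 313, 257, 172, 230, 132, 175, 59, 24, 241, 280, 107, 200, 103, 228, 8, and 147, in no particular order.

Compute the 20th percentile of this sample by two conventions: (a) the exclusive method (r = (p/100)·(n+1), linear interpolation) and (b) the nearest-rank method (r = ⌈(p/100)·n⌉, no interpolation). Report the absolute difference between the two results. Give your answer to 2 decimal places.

Sorted: 8, 24, 59, 103, 107, 132, 147, 172, 175, 200, 228, 230, 241, 257, 280, 313.
n = 16.
(a) r = 3.4; between ranks 3 (59) and 4 (103): 76.6.
(b) the nearest-rank method: rank 4 → 103.
|76.6 − 103| = 26.4.

26.40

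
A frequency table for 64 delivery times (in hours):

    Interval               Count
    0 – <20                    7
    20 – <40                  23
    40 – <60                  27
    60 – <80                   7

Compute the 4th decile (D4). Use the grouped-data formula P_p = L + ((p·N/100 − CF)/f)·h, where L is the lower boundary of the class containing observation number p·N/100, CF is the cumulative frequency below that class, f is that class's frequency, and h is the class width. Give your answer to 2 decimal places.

N = 64; target position k = 40/100 · 64 = 25.6.
Cumulative frequencies: 7, 30, 57, 64.
Observation 25.6 falls in the class 20 – <40.
L = 20, CF = 7, f = 23, h = 20.
P40 = 20 + ((25.6 − 7)/23)·20 = 20 + 16.1739 = 36.1739.

36.17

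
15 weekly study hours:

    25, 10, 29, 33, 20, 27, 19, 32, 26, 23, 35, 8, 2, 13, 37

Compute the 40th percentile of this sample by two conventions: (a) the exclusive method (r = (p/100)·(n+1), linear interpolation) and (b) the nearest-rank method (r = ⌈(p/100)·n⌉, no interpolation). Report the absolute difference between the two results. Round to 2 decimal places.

1.20

Sorted: 2, 8, 10, 13, 19, 20, 23, 25, 26, 27, 29, 32, 33, 35, 37.
n = 15.
(a) r = 6.4; between ranks 6 (20) and 7 (23): 21.2.
(b) the nearest-rank method: rank 6 → 20.
|21.2 − 20| = 1.2.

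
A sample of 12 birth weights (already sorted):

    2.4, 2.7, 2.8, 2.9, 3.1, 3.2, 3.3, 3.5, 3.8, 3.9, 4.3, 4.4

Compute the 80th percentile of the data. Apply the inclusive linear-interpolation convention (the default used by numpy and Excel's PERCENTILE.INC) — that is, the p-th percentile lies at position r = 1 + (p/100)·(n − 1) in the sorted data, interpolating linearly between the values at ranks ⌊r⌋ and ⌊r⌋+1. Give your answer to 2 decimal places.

3.88

n = 12.
r = 1 + (80/100)·(12 − 1) = 1 + 8.8 = 9.8.
Rank 9 is 3.8 and rank 10 is 3.9.
Interpolate: 3.8 + 0.8·(3.9 − 3.8) = 3.8 + 0.8·0.1 = 3.88.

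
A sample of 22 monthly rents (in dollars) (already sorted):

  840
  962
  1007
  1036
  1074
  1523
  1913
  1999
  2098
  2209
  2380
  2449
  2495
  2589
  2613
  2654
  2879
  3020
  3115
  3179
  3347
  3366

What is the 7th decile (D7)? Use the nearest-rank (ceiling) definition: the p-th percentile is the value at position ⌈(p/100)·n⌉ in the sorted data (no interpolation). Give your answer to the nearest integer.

2654

n = 22.
Position = ⌈70/100 · 22⌉ = ⌈15.4⌉ = 16.
The value at rank 16 is 2654.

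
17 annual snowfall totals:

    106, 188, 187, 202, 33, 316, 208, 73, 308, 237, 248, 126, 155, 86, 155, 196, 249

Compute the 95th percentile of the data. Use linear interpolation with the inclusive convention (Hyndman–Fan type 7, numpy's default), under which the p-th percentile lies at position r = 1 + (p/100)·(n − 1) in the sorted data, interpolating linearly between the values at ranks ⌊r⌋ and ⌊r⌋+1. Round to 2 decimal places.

Sorted: 33, 73, 86, 106, 126, 155, 155, 187, 188, 196, 202, 208, 237, 248, 249, 308, 316.
n = 17.
r = 1 + (95/100)·(17 − 1) = 1 + 15.2 = 16.2.
Rank 16 is 308 and rank 17 is 316.
Interpolate: 308 + 0.2·(316 − 308) = 308 + 0.2·8 = 309.6.

309.60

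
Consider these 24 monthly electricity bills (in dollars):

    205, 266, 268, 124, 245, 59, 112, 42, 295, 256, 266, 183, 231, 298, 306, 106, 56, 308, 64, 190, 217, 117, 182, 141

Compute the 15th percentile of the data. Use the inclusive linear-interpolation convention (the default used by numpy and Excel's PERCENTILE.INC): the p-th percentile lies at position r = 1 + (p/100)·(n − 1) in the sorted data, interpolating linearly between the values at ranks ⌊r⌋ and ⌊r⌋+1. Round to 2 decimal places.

82.90

Sorted: 42, 56, 59, 64, 106, 112, 117, 124, 141, 182, 183, 190, 205, 217, 231, 245, 256, 266, 266, 268, 295, 298, 306, 308.
n = 24.
r = 1 + (15/100)·(24 − 1) = 1 + 3.45 = 4.45.
Rank 4 is 64 and rank 5 is 106.
Interpolate: 64 + 0.45·(106 − 64) = 64 + 0.45·42 = 82.9.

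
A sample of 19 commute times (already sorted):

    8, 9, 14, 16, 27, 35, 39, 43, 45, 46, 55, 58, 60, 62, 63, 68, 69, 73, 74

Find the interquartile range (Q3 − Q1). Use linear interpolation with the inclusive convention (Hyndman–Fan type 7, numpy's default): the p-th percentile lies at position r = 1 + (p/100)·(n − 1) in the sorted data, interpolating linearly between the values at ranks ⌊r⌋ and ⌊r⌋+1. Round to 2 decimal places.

31.50

n = 19.
P25: r = 5.5; ranks 5–6 are 27, 35; interpolating gives 31.
P75: r = 14.5; ranks 14–15 are 62, 63; interpolating gives 62.5.
Difference: 62.5 − 31 = 31.5.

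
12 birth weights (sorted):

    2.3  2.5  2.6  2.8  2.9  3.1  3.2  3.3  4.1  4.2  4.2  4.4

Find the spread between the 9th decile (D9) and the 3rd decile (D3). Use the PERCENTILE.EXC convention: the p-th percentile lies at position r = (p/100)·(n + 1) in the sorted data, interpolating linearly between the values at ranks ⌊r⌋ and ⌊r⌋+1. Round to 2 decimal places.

n = 12.
P30: r = 3.9; ranks 3–4 are 2.6, 2.8; interpolating gives 2.78.
P90: r = 11.7; ranks 11–12 are 4.2, 4.4; interpolating gives 4.34.
Difference: 4.34 − 2.78 = 1.56.

1.56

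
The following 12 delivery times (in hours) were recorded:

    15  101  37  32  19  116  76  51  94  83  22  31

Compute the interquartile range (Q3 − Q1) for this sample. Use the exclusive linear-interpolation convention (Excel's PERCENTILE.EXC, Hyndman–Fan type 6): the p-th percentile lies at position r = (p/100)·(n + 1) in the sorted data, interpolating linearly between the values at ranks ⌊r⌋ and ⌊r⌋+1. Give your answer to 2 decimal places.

67.00

Sorted: 15, 19, 22, 31, 32, 37, 51, 76, 83, 94, 101, 116.
n = 12.
P25: r = 3.25; ranks 3–4 are 22, 31; interpolating gives 24.25.
P75: r = 9.75; ranks 9–10 are 83, 94; interpolating gives 91.25.
Difference: 91.25 − 24.25 = 67.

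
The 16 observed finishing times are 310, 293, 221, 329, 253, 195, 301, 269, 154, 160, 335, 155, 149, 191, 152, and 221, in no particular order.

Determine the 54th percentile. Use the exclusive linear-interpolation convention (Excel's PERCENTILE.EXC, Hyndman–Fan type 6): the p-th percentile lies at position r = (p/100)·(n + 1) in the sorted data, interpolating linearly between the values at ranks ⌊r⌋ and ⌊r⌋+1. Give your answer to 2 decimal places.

Sorted: 149, 152, 154, 155, 160, 191, 195, 221, 221, 253, 269, 293, 301, 310, 329, 335.
n = 16.
r = (54/100)·(16 + 1) = 9.18.
Rank 9 is 221 and rank 10 is 253.
Interpolate: 221 + 0.18·(253 − 221) = 221 + 0.18·32 = 226.76.

226.76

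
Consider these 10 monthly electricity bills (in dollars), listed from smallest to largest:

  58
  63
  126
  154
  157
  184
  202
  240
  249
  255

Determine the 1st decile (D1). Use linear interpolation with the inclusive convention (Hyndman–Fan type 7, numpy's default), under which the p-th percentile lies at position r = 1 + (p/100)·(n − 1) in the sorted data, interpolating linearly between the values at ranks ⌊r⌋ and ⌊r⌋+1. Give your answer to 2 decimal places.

62.50

n = 10.
r = 1 + (10/100)·(10 − 1) = 1 + 0.9 = 1.9.
Rank 1 is 58 and rank 2 is 63.
Interpolate: 58 + 0.9·(63 − 58) = 58 + 0.9·5 = 62.5.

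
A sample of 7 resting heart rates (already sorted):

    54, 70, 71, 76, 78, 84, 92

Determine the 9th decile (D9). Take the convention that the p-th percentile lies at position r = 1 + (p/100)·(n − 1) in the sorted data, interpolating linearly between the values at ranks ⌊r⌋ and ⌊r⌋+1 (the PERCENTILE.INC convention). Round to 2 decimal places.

n = 7.
r = 1 + (90/100)·(7 − 1) = 1 + 5.4 = 6.4.
Rank 6 is 84 and rank 7 is 92.
Interpolate: 84 + 0.4·(92 − 84) = 84 + 0.4·8 = 87.2.

87.20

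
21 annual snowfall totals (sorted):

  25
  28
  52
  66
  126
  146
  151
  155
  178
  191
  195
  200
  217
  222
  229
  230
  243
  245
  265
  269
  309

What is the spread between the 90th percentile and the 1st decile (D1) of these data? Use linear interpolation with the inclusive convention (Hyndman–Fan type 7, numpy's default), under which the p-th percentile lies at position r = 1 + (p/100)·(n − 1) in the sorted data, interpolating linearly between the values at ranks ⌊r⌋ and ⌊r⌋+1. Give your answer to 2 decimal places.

n = 21.
P10: r = 3 (integer) → 52.
P90: r = 19 (integer) → 265.
Difference: 265 − 52 = 213.

213.00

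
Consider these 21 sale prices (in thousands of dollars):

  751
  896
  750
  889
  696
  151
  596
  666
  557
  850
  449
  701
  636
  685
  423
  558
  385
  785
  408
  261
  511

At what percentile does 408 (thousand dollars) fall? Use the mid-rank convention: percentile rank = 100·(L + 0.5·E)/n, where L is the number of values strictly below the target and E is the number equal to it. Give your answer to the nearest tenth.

16.7

Sorted: 151, 261, 385, 408, 423, 449, 511, 557, 558, 596, 636, 666, 685, 696, 701, 750, 751, 785, 850, 889, 896.
Count below 408: L = 3; count equal: E = 1; n = 21.
Percentile rank = 100·(3 + 0.5·1)/21 = 100·3.5/21 = 16.67.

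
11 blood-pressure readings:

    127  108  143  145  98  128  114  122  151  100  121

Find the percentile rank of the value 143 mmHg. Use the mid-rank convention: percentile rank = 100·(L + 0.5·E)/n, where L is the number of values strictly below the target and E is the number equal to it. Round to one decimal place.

77.3

Sorted: 98, 100, 108, 114, 121, 122, 127, 128, 143, 145, 151.
Count below 143: L = 8; count equal: E = 1; n = 11.
Percentile rank = 100·(8 + 0.5·1)/11 = 100·8.5/11 = 77.27.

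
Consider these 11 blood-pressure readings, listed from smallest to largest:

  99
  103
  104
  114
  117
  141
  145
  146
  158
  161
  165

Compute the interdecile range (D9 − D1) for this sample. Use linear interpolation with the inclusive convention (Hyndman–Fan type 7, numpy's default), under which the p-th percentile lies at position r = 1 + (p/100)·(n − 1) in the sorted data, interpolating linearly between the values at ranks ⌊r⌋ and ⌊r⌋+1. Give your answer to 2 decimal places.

58.00

n = 11.
P10: r = 2 (integer) → 103.
P90: r = 10 (integer) → 161.
Difference: 161 − 103 = 58.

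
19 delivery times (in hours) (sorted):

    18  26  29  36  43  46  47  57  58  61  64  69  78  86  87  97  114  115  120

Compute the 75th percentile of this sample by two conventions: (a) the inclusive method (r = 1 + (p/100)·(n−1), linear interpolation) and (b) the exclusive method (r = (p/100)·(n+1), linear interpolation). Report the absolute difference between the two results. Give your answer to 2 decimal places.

0.50

n = 19.
(a) r = 14.5; between ranks 14 (86) and 15 (87): 86.5.
(b) r = 15 → value at rank 15 = 87.
|86.5 − 87| = 0.5.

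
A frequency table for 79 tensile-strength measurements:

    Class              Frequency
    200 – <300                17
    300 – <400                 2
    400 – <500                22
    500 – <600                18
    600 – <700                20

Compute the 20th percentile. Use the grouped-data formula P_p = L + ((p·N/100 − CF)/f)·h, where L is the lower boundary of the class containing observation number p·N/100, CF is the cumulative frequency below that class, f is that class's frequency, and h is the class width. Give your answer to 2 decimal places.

292.94

N = 79; target position k = 20/100 · 79 = 15.8.
Cumulative frequencies: 17, 19, 41, 59, 79.
Observation 15.8 falls in the class 200 – <300.
L = 200, CF = 0, f = 17, h = 100.
P20 = 200 + ((15.8 − 0)/17)·100 = 200 + 92.9412 = 292.941.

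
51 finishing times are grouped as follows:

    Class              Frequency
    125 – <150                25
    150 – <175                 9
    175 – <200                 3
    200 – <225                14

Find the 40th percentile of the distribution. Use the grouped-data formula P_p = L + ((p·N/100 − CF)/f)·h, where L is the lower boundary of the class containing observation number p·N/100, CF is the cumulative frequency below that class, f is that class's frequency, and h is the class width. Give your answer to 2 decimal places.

145.40

N = 51; target position k = 40/100 · 51 = 20.4.
Cumulative frequencies: 25, 34, 37, 51.
Observation 20.4 falls in the class 125 – <150.
L = 125, CF = 0, f = 25, h = 25.
P40 = 125 + ((20.4 − 0)/25)·25 = 125 + 20.4 = 145.4.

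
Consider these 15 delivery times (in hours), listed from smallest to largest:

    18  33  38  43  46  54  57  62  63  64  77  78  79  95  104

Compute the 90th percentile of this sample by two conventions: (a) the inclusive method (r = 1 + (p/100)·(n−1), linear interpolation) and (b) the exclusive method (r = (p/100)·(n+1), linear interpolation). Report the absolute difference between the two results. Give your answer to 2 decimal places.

n = 15.
(a) r = 13.6; between ranks 13 (79) and 14 (95): 88.6.
(b) r = 14.4; between ranks 14 (95) and 15 (104): 98.6.
|88.6 − 98.6| = 10.

10.00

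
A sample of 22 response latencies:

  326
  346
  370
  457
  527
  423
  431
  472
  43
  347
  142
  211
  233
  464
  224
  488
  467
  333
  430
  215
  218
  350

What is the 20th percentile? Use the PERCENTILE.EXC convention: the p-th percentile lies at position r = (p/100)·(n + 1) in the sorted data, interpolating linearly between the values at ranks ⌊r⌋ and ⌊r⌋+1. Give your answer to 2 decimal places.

Sorted: 43, 142, 211, 215, 218, 224, 233, 326, 333, 346, 347, 350, 370, 423, 430, 431, 457, 464, 467, 472, 488, 527.
n = 22.
r = (20/100)·(22 + 1) = 4.6.
Rank 4 is 215 and rank 5 is 218.
Interpolate: 215 + 0.6·(218 − 215) = 215 + 0.6·3 = 216.8.

216.80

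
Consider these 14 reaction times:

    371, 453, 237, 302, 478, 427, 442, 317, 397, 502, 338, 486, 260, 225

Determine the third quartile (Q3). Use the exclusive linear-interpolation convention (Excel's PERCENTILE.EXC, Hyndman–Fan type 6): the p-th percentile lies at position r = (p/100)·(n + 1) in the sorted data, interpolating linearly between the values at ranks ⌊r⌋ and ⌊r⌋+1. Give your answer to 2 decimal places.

Sorted: 225, 237, 260, 302, 317, 338, 371, 397, 427, 442, 453, 478, 486, 502.
n = 14.
r = (75/100)·(14 + 1) = 11.25.
Rank 11 is 453 and rank 12 is 478.
Interpolate: 453 + 0.25·(478 − 453) = 453 + 0.25·25 = 459.25.

459.25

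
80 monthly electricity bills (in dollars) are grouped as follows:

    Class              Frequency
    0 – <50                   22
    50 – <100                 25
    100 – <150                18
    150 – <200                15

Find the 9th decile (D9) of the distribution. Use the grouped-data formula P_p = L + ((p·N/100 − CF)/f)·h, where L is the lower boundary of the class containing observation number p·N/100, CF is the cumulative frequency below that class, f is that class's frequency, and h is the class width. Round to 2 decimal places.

173.33

N = 80; target position k = 90/100 · 80 = 72.
Cumulative frequencies: 22, 47, 65, 80.
Observation 72 falls in the class 150 – <200.
L = 150, CF = 65, f = 15, h = 50.
P90 = 150 + ((72 − 65)/15)·50 = 150 + 23.3333 = 173.333.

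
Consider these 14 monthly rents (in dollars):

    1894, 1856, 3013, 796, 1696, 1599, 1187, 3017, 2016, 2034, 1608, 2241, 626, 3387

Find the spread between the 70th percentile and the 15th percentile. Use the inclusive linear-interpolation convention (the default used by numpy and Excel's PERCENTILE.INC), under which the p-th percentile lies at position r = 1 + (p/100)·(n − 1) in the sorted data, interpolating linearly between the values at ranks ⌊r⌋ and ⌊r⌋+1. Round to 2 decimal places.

887.25

Sorted: 626, 796, 1187, 1599, 1608, 1696, 1856, 1894, 2016, 2034, 2241, 3013, 3017, 3387.
n = 14.
P15: r = 2.95; ranks 2–3 are 796, 1187; interpolating gives 1167.45.
P70: r = 10.1; ranks 10–11 are 2034, 2241; interpolating gives 2054.7.
Difference: 2054.7 − 1167.45 = 887.25.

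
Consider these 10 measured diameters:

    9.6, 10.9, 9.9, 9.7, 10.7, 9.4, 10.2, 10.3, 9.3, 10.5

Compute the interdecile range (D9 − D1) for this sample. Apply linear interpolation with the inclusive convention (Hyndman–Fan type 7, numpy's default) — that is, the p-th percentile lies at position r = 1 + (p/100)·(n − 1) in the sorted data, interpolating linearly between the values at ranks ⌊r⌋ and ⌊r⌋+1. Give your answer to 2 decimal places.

1.33

Sorted: 9.3, 9.4, 9.6, 9.7, 9.9, 10.2, 10.3, 10.5, 10.7, 10.9.
n = 10.
P10: r = 1.9; ranks 1–2 are 9.3, 9.4; interpolating gives 9.39.
P90: r = 9.1; ranks 9–10 are 10.7, 10.9; interpolating gives 10.72.
Difference: 10.72 − 9.39 = 1.33.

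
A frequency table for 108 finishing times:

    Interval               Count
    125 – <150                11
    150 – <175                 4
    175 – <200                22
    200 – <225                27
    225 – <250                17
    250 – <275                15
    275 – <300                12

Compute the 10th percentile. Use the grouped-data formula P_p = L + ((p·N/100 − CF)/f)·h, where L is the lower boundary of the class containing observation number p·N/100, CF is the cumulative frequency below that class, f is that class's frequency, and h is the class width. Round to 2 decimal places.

N = 108; target position k = 10/100 · 108 = 10.8.
Cumulative frequencies: 11, 15, 37, 64, 81, 96, 108.
Observation 10.8 falls in the class 125 – <150.
L = 125, CF = 0, f = 11, h = 25.
P10 = 125 + ((10.8 − 0)/11)·25 = 125 + 24.5455 = 149.545.

149.55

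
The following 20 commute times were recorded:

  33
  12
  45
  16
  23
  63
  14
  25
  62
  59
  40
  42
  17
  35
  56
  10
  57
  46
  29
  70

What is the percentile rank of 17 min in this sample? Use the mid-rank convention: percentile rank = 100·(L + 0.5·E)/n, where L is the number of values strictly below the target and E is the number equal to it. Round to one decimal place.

22.5

Sorted: 10, 12, 14, 16, 17, 23, 25, 29, 33, 35, 40, 42, 45, 46, 56, 57, 59, 62, 63, 70.
Count below 17: L = 4; count equal: E = 1; n = 20.
Percentile rank = 100·(4 + 0.5·1)/20 = 100·4.5/20 = 22.5.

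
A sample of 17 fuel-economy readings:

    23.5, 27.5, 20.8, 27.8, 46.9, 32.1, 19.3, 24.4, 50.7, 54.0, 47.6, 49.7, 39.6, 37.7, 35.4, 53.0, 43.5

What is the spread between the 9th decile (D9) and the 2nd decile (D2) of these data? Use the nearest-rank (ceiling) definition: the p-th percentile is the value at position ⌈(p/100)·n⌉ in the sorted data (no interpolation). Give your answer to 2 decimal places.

28.60

Sorted: 19.3, 20.8, 23.5, 24.4, 27.5, 27.8, 32.1, 35.4, 37.7, 39.6, 43.5, 46.9, 47.6, 49.7, 50.7, 53.0, 54.0.
n = 17.
P20: rank ⌈20/100·17⌉ = 4 → 24.4.
P90: rank ⌈90/100·17⌉ = 16 → 53.
Difference: 53 − 24.4 = 28.6.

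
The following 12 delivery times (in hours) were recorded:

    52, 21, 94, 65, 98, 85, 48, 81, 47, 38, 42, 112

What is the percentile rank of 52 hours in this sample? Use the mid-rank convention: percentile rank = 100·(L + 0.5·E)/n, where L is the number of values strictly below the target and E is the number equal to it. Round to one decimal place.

Sorted: 21, 38, 42, 47, 48, 52, 65, 81, 85, 94, 98, 112.
Count below 52: L = 5; count equal: E = 1; n = 12.
Percentile rank = 100·(5 + 0.5·1)/12 = 100·5.5/12 = 45.83.

45.8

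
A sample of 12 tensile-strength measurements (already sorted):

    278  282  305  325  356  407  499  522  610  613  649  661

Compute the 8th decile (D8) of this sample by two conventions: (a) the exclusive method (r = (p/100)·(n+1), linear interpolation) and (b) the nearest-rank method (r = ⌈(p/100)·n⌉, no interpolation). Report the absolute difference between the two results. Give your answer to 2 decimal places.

14.40

n = 12.
(a) r = 10.4; between ranks 10 (613) and 11 (649): 627.4.
(b) the nearest-rank method: rank 10 → 613.
|627.4 − 613| = 14.4.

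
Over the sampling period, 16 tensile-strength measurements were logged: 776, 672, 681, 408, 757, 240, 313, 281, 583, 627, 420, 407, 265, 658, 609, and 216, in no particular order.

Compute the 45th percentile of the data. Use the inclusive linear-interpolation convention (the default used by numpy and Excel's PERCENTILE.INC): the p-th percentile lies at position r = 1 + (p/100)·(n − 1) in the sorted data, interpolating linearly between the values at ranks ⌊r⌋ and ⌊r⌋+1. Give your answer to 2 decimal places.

417.00

Sorted: 216, 240, 265, 281, 313, 407, 408, 420, 583, 609, 627, 658, 672, 681, 757, 776.
n = 16.
r = 1 + (45/100)·(16 − 1) = 1 + 6.75 = 7.75.
Rank 7 is 408 and rank 8 is 420.
Interpolate: 408 + 0.75·(420 − 408) = 408 + 0.75·12 = 417.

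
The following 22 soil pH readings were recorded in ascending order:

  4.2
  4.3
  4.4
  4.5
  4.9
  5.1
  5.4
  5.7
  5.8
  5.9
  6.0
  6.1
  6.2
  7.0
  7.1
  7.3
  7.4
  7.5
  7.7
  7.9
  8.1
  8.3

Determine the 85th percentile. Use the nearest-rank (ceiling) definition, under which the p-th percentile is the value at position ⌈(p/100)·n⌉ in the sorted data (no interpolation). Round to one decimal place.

7.7

n = 22.
Position = ⌈85/100 · 22⌉ = ⌈18.7⌉ = 19.
The value at rank 19 is 7.7.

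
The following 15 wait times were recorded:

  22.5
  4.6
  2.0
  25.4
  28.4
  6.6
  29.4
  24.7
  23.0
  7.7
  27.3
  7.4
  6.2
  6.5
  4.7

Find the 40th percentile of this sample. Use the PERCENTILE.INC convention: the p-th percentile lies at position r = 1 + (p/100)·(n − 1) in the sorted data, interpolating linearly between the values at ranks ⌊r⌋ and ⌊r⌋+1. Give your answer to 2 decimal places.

7.08

Sorted: 2.0, 4.6, 4.7, 6.2, 6.5, 6.6, 7.4, 7.7, 22.5, 23.0, 24.7, 25.4, 27.3, 28.4, 29.4.
n = 15.
r = 1 + (40/100)·(15 − 1) = 1 + 5.6 = 6.6.
Rank 6 is 6.6 and rank 7 is 7.4.
Interpolate: 6.6 + 0.6·(7.4 − 6.6) = 6.6 + 0.6·0.8 = 7.08.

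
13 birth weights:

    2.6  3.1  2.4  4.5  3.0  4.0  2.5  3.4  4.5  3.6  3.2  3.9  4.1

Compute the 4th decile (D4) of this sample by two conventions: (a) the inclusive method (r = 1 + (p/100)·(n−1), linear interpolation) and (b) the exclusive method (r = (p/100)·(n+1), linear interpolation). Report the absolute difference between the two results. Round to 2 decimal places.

0.02

Sorted: 2.4, 2.5, 2.6, 3.0, 3.1, 3.2, 3.4, 3.6, 3.9, 4.0, 4.1, 4.5, 4.5.
n = 13.
(a) r = 5.8; between ranks 5 (3.1) and 6 (3.2): 3.18.
(b) r = 5.6; between ranks 5 (3.1) and 6 (3.2): 3.16.
|3.18 − 3.16| = 0.02.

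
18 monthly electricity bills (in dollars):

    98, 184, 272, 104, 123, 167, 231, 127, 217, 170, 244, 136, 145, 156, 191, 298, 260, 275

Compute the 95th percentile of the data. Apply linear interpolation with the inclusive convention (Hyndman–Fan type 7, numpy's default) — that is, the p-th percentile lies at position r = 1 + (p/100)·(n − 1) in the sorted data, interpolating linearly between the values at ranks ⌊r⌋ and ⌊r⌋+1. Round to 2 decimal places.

Sorted: 98, 104, 123, 127, 136, 145, 156, 167, 170, 184, 191, 217, 231, 244, 260, 272, 275, 298.
n = 18.
r = 1 + (95/100)·(18 − 1) = 1 + 16.15 = 17.15.
Rank 17 is 275 and rank 18 is 298.
Interpolate: 275 + 0.15·(298 − 275) = 275 + 0.15·23 = 278.45.

278.45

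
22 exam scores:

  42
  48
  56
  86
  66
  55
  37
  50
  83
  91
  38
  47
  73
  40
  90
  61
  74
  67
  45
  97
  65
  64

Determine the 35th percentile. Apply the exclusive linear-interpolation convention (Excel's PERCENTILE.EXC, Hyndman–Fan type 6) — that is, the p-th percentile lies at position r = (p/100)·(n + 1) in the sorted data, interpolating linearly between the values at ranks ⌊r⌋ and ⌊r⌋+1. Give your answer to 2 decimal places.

Sorted: 37, 38, 40, 42, 45, 47, 48, 50, 55, 56, 61, 64, 65, 66, 67, 73, 74, 83, 86, 90, 91, 97.
n = 22.
r = (35/100)·(22 + 1) = 8.05.
Rank 8 is 50 and rank 9 is 55.
Interpolate: 50 + 0.05·(55 − 50) = 50 + 0.05·5 = 50.25.

50.25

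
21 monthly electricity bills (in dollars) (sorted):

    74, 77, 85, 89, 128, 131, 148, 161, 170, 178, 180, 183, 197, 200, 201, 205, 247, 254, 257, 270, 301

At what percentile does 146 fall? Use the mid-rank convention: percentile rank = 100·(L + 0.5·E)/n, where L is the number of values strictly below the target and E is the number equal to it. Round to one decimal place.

Count below 146: L = 6; count equal: E = 0; n = 21.
Percentile rank = 100·(6 + 0.5·0)/21 = 100·6/21 = 28.57.

28.6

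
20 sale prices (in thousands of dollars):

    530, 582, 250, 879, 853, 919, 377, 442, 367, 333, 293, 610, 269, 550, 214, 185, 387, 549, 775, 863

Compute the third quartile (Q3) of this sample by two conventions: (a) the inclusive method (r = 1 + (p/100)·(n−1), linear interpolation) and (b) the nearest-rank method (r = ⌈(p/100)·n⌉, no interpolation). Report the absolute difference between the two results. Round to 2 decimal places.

Sorted: 185, 214, 250, 269, 293, 333, 367, 377, 387, 442, 530, 549, 550, 582, 610, 775, 853, 863, 879, 919.
n = 20.
(a) r = 15.25; between ranks 15 (610) and 16 (775): 651.25.
(b) the nearest-rank method: rank 15 → 610.
|651.25 − 610| = 41.25.

41.25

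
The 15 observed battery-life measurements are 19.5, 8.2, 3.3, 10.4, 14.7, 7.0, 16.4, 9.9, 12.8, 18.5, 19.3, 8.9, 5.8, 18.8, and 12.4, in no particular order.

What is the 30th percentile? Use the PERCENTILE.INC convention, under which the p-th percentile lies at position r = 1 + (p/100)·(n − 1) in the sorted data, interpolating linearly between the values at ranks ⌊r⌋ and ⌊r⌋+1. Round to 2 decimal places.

9.10

Sorted: 3.3, 5.8, 7.0, 8.2, 8.9, 9.9, 10.4, 12.4, 12.8, 14.7, 16.4, 18.5, 18.8, 19.3, 19.5.
n = 15.
r = 1 + (30/100)·(15 − 1) = 1 + 4.2 = 5.2.
Rank 5 is 8.9 and rank 6 is 9.9.
Interpolate: 8.9 + 0.2·(9.9 − 8.9) = 8.9 + 0.2·1 = 9.1.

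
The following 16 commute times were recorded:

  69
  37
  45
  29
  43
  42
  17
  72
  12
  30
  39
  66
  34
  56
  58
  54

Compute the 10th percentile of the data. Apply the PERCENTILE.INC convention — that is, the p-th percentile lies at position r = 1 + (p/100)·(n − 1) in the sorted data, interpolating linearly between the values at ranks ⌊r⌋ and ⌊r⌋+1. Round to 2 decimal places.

Sorted: 12, 17, 29, 30, 34, 37, 39, 42, 43, 45, 54, 56, 58, 66, 69, 72.
n = 16.
r = 1 + (10/100)·(16 − 1) = 1 + 1.5 = 2.5.
Rank 2 is 17 and rank 3 is 29.
Interpolate: 17 + 0.5·(29 − 17) = 17 + 0.5·12 = 23.

23.00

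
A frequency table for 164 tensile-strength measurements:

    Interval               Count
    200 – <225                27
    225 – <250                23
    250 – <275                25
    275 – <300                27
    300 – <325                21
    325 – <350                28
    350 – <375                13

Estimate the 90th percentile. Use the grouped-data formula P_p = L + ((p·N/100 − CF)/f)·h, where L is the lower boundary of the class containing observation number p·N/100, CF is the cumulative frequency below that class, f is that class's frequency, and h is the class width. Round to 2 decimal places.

N = 164; target position k = 90/100 · 164 = 147.6.
Cumulative frequencies: 27, 50, 75, 102, 123, 151, 164.
Observation 147.6 falls in the class 325 – <350.
L = 325, CF = 123, f = 28, h = 25.
P90 = 325 + ((147.6 − 123)/28)·25 = 325 + 21.9643 = 346.964.

346.96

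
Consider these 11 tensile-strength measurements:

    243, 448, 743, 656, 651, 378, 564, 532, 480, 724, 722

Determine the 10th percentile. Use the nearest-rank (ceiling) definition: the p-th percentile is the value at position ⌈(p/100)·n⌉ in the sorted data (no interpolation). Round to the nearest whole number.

378

Sorted: 243, 378, 448, 480, 532, 564, 651, 656, 722, 724, 743.
n = 11.
Position = ⌈10/100 · 11⌉ = ⌈1.1⌉ = 2.
The value at rank 2 is 378.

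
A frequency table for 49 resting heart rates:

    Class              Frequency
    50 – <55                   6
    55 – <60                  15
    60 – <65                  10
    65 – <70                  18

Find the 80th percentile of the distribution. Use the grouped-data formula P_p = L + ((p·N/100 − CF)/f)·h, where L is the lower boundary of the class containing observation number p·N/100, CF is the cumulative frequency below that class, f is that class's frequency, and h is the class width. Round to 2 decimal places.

N = 49; target position k = 80/100 · 49 = 39.2.
Cumulative frequencies: 6, 21, 31, 49.
Observation 39.2 falls in the class 65 – <70.
L = 65, CF = 31, f = 18, h = 5.
P80 = 65 + ((39.2 − 31)/18)·5 = 65 + 2.27778 = 67.2778.

67.28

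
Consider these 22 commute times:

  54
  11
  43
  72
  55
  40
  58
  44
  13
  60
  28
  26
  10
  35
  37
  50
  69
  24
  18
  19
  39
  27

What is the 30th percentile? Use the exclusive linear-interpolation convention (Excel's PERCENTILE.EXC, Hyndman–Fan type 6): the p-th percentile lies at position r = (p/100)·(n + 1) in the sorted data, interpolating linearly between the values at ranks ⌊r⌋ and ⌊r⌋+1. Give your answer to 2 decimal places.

25.80

Sorted: 10, 11, 13, 18, 19, 24, 26, 27, 28, 35, 37, 39, 40, 43, 44, 50, 54, 55, 58, 60, 69, 72.
n = 22.
r = (30/100)·(22 + 1) = 6.9.
Rank 6 is 24 and rank 7 is 26.
Interpolate: 24 + 0.9·(26 − 24) = 24 + 0.9·2 = 25.8.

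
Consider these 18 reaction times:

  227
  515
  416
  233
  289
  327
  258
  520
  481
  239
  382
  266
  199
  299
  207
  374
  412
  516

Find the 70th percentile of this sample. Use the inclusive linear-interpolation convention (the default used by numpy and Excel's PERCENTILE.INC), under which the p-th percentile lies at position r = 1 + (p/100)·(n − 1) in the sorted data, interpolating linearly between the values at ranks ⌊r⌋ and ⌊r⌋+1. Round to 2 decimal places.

Sorted: 199, 207, 227, 233, 239, 258, 266, 289, 299, 327, 374, 382, 412, 416, 481, 515, 516, 520.
n = 18.
r = 1 + (70/100)·(18 − 1) = 1 + 11.9 = 12.9.
Rank 12 is 382 and rank 13 is 412.
Interpolate: 382 + 0.9·(412 − 382) = 382 + 0.9·30 = 409.

409.00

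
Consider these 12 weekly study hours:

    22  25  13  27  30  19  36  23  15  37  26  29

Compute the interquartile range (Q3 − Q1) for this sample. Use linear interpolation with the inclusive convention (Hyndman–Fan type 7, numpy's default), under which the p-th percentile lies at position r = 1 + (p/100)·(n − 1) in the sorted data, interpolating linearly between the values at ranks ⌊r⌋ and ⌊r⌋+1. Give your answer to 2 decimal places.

Sorted: 13, 15, 19, 22, 23, 25, 26, 27, 29, 30, 36, 37.
n = 12.
P25: r = 3.75; ranks 3–4 are 19, 22; interpolating gives 21.25.
P75: r = 9.25; ranks 9–10 are 29, 30; interpolating gives 29.25.
Difference: 29.25 − 21.25 = 8.

8.00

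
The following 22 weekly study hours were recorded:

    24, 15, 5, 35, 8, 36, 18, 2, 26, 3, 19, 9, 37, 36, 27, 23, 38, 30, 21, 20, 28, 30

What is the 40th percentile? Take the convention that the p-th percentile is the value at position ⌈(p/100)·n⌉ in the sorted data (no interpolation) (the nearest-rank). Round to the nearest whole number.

20

Sorted: 2, 3, 5, 8, 9, 15, 18, 19, 20, 21, 23, 24, 26, 27, 28, 30, 30, 35, 36, 36, 37, 38.
n = 22.
Position = ⌈40/100 · 22⌉ = ⌈8.8⌉ = 9.
The value at rank 9 is 20.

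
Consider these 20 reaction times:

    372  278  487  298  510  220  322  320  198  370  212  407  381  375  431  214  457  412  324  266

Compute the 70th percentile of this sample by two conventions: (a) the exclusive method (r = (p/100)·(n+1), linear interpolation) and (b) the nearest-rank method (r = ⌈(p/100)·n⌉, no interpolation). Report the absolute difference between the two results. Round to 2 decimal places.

18.20

Sorted: 198, 212, 214, 220, 266, 278, 298, 320, 322, 324, 370, 372, 375, 381, 407, 412, 431, 457, 487, 510.
n = 20.
(a) r = 14.7; between ranks 14 (381) and 15 (407): 399.2.
(b) the nearest-rank method: rank 14 → 381.
|399.2 − 381| = 18.2.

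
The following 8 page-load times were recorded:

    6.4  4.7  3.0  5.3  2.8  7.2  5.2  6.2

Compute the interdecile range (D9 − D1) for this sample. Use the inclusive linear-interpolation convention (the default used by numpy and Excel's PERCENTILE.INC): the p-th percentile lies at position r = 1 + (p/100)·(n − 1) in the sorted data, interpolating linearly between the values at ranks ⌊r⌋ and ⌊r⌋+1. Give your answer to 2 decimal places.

3.70

Sorted: 2.8, 3.0, 4.7, 5.2, 5.3, 6.2, 6.4, 7.2.
n = 8.
P10: r = 1.7; ranks 1–2 are 2.8, 3.0; interpolating gives 2.94.
P90: r = 7.3; ranks 7–8 are 6.4, 7.2; interpolating gives 6.64.
Difference: 6.64 − 2.94 = 3.7.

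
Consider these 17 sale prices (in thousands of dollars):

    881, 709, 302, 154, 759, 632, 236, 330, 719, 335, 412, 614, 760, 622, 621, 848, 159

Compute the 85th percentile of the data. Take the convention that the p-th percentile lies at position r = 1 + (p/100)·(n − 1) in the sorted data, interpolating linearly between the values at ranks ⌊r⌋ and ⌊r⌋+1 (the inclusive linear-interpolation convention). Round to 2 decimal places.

759.60

Sorted: 154, 159, 236, 302, 330, 335, 412, 614, 621, 622, 632, 709, 719, 759, 760, 848, 881.
n = 17.
r = 1 + (85/100)·(17 − 1) = 1 + 13.6 = 14.6.
Rank 14 is 759 and rank 15 is 760.
Interpolate: 759 + 0.6·(760 − 759) = 759 + 0.6·1 = 759.6.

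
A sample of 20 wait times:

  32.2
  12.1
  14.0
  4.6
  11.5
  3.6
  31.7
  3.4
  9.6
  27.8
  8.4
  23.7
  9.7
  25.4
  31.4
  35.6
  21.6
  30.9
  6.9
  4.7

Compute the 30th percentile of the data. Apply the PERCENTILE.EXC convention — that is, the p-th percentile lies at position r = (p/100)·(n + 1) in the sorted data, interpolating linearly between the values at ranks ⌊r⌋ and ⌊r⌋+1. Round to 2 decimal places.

Sorted: 3.4, 3.6, 4.6, 4.7, 6.9, 8.4, 9.6, 9.7, 11.5, 12.1, 14.0, 21.6, 23.7, 25.4, 27.8, 30.9, 31.4, 31.7, 32.2, 35.6.
n = 20.
r = (30/100)·(20 + 1) = 6.3.
Rank 6 is 8.4 and rank 7 is 9.6.
Interpolate: 8.4 + 0.3·(9.6 − 8.4) = 8.4 + 0.3·1.2 = 8.76.

8.76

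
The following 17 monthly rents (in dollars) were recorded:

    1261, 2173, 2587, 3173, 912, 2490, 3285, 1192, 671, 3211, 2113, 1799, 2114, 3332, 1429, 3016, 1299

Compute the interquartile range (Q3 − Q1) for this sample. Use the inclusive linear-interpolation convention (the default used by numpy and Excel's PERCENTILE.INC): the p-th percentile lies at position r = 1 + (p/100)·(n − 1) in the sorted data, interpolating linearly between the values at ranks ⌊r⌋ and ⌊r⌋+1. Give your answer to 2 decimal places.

Sorted: 671, 912, 1192, 1261, 1299, 1429, 1799, 2113, 2114, 2173, 2490, 2587, 3016, 3173, 3211, 3285, 3332.
n = 17.
P25: r = 5 (integer) → 1299.
P75: r = 13 (integer) → 3016.
Difference: 3016 − 1299 = 1717.

1717.00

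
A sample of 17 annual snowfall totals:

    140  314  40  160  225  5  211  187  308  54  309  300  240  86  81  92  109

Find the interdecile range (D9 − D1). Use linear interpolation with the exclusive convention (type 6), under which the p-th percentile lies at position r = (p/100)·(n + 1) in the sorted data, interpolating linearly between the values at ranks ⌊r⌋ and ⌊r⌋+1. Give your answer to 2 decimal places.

277.00

Sorted: 5, 40, 54, 81, 86, 92, 109, 140, 160, 187, 211, 225, 240, 300, 308, 309, 314.
n = 17.
P10: r = 1.8; ranks 1–2 are 5, 40; interpolating gives 33.
P90: r = 16.2; ranks 16–17 are 309, 314; interpolating gives 310.
Difference: 310 − 33 = 277.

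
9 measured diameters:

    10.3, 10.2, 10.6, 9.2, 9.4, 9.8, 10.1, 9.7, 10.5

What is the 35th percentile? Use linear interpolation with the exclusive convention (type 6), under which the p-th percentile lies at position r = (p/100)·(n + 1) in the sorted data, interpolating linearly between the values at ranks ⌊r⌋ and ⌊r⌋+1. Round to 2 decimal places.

9.75

Sorted: 9.2, 9.4, 9.7, 9.8, 10.1, 10.2, 10.3, 10.5, 10.6.
n = 9.
r = (35/100)·(9 + 1) = 3.5.
Rank 3 is 9.7 and rank 4 is 9.8.
Interpolate: 9.7 + 0.5·(9.8 − 9.7) = 9.7 + 0.5·0.1 = 9.75.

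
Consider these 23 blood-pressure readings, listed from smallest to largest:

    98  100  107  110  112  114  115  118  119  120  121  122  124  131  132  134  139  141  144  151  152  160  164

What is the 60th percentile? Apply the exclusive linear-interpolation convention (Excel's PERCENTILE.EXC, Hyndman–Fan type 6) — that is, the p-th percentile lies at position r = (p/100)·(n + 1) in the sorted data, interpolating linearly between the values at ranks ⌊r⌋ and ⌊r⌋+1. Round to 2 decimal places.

131.40

n = 23.
r = (60/100)·(23 + 1) = 14.4.
Rank 14 is 131 and rank 15 is 132.
Interpolate: 131 + 0.4·(132 − 131) = 131 + 0.4·1 = 131.4.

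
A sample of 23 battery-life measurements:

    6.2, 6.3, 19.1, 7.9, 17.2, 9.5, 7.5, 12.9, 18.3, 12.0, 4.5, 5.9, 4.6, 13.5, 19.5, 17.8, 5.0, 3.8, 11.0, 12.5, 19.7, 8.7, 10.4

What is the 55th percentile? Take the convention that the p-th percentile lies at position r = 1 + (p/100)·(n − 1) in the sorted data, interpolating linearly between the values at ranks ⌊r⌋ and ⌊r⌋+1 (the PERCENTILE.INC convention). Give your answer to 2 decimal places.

11.10

Sorted: 3.8, 4.5, 4.6, 5.0, 5.9, 6.2, 6.3, 7.5, 7.9, 8.7, 9.5, 10.4, 11.0, 12.0, 12.5, 12.9, 13.5, 17.2, 17.8, 18.3, 19.1, 19.5, 19.7.
n = 23.
r = 1 + (55/100)·(23 − 1) = 1 + 12.1 = 13.1.
Rank 13 is 11.0 and rank 14 is 12.0.
Interpolate: 11.0 + 0.1·(12.0 − 11.0) = 11.0 + 0.1·1 = 11.1.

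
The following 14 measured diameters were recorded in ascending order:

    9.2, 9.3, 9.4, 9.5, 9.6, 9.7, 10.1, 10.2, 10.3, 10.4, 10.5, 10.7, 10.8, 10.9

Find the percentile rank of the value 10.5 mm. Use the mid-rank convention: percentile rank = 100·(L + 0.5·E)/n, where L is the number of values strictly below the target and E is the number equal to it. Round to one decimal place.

75.0

Count below 10.5: L = 10; count equal: E = 1; n = 14.
Percentile rank = 100·(10 + 0.5·1)/14 = 100·10.5/14 = 75.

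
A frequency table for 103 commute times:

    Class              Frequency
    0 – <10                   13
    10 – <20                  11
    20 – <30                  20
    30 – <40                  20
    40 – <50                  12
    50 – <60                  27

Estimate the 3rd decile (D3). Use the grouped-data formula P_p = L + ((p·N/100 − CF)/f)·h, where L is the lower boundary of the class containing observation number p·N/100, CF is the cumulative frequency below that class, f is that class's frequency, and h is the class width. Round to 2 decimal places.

23.45

N = 103; target position k = 30/100 · 103 = 30.9.
Cumulative frequencies: 13, 24, 44, 64, 76, 103.
Observation 30.9 falls in the class 20 – <30.
L = 20, CF = 24, f = 20, h = 10.
P30 = 20 + ((30.9 − 24)/20)·10 = 20 + 3.45 = 23.45.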